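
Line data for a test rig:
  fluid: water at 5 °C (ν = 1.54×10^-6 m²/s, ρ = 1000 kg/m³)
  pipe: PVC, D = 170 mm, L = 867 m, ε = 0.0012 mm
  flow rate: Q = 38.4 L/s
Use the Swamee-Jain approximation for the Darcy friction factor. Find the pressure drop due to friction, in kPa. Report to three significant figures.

V = 4Q/(πD²) = 4·0.0384/(π·0.170²) = 1.692 m/s
Re = VD/ν = 1.692·0.170/1.54×10^-6 = 1.87×10^5 → turbulent
ε/D = 0.0012/170 = 7.06×10^-6
Swamee-Jain: f = 0.01580
h_f = f(L/D)V²/(2g) = 0.01580·(867/0.170)·1.692²/(2·9.81) = 11.76 m
Δp = ρg·h_f = 1000·9.81·11.76 = 115.3 kPa

Δp ≈ 115 kPa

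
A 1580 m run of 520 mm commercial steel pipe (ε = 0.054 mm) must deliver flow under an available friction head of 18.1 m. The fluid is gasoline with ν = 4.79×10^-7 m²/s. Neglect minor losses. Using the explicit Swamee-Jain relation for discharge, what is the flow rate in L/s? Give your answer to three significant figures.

Swamee-Jain (Type II): Q = -0.965·√(gD⁵h_f/L)·ln[ε/(3.7D) + √(3.17ν²L/(gD³h_f))]
√(gD⁵h_f/L) = √(9.81·0.520⁵·18.1/1580) = 0.06537
ε/(3.7D) = 2.81×10^-5; √(3.17ν²L/(gD³h_f)) = 6.78×10^-6
Q = -0.965·0.06537·ln(3.485×10^-5) = 0.6475 m³/s
Check: V = 3.05 m/s, Re = 3.31×10^6, f = 0.01265, h_f = 18.2 m ≈ 18.1 m ✓

Q ≈ 647 L/s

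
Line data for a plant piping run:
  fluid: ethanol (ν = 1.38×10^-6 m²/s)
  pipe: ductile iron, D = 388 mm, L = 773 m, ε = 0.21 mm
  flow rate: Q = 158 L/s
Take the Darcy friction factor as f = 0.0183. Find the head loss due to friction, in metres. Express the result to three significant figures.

h_f ≈ 3.32 m

V = 4Q/(πD²) = 4·0.158/(π·0.388²) = 1.336 m/s
h_f = f(L/D)V²/(2g) = 0.01830·(773/0.388)·1.336²/(2·9.81) = 3.318 m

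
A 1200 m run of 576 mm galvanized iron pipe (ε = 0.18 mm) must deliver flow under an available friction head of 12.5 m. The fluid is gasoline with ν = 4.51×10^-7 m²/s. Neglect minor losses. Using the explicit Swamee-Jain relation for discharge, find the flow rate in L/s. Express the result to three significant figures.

Swamee-Jain (Type II): Q = -0.965·√(gD⁵h_f/L)·ln[ε/(3.7D) + √(3.17ν²L/(gD³h_f))]
√(gD⁵h_f/L) = √(9.81·0.576⁵·12.5/1200) = 0.08049
ε/(3.7D) = 8.45×10^-5; √(3.17ν²L/(gD³h_f)) = 5.75×10^-6
Q = -0.965·0.08049·ln(9.021×10^-5) = 0.7234 m³/s
Check: V = 2.78 m/s, Re = 3.55×10^6, f = 0.01534, h_f = 12.6 m ≈ 12.5 m ✓

Q ≈ 723 L/s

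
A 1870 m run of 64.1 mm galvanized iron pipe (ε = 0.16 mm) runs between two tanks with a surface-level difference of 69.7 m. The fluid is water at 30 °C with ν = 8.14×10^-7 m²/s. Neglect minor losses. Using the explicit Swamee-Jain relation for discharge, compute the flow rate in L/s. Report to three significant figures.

Swamee-Jain (Type II): Q = -0.965·√(gD⁵h_f/L)·ln[ε/(3.7D) + √(3.17ν²L/(gD³h_f))]
√(gD⁵h_f/L) = √(9.81·0.0641⁵·69.7/1870) = 6.290×10^-4
ε/(3.7D) = 6.75×10^-4; √(3.17ν²L/(gD³h_f)) = 1.48×10^-4
Q = -0.965·6.290×10^-4·ln(8.223×10^-4) = 0.004312 m³/s
Check: V = 1.34 m/s, Re = 1.05×10^5, f = 0.02650, h_f = 70.3 m ≈ 69.7 m ✓

Q ≈ 4.31 L/s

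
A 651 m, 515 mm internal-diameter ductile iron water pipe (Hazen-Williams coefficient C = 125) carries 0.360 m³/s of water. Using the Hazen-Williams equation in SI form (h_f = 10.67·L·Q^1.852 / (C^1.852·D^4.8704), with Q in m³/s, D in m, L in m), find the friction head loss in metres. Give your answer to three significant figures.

h_f ≈ 3.47 m

h_f = 10.67·651·0.360^1.852 / (125^1.852·0.515^4.8704) = 3.469 m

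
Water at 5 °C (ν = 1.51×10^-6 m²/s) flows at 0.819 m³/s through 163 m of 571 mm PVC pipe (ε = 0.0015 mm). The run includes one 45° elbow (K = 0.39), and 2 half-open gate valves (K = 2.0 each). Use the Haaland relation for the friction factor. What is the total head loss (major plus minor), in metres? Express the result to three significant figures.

V = 4Q/(πD²) = 3.198 m/s; V²/2g = 0.5214 m
Re = 1.21×10^6, ε/D = 2.63×10^-6 → f = 0.01127 (Haaland)
Major: h_f = f(L/D)·V²/2g = 0.01127·285.5·0.5214 = 1.678 m
Minor: ΣK = 4.39; h_m = ΣK·V²/2g = 2.289 m
Total H_L = 1.678 + 2.289 = 3.967 m

H_L ≈ 3.97 m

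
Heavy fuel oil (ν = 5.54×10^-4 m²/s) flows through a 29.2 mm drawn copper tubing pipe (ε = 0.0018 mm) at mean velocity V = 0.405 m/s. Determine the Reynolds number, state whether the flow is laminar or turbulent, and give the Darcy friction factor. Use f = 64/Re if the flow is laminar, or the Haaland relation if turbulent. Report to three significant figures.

Re = VD/ν = 0.4050·0.0292/5.54×10^-4 = 21.3
Re < 2300 → laminar → f = 64/Re = 2.998

Re ≈ 21.3; laminar; f = 64/Re ≈ 3.00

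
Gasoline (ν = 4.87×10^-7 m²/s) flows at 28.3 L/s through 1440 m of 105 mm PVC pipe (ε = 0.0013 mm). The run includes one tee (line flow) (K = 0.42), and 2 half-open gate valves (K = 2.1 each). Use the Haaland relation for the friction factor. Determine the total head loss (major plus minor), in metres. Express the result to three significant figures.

V = 4Q/(πD²) = 3.268 m/s; V²/2g = 0.5444 m
Re = 7.05×10^5, ε/D = 1.24×10^-5 → f = 0.01248 (Haaland)
Major: h_f = f(L/D)·V²/2g = 0.01248·13714·0.5444 = 93.16 m
Minor: ΣK = 4.62; h_m = ΣK·V²/2g = 2.515 m
Total H_L = 93.16 + 2.515 = 95.68 m

H_L ≈ 95.7 m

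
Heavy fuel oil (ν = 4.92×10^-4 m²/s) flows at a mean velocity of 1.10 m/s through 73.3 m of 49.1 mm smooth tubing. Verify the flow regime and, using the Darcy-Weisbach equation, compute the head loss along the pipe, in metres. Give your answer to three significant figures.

h_f ≈ 53.7 m

Re = VD/ν = 1.10·0.04910/4.92×10^-4 = 110 → laminar (Re < 2300)
f = 64/Re = 0.5830
h_f = f(L/D)V²/(2g) = 0.5830·(73.3/0.04910)·1.10²/(2·9.81) = 53.68 m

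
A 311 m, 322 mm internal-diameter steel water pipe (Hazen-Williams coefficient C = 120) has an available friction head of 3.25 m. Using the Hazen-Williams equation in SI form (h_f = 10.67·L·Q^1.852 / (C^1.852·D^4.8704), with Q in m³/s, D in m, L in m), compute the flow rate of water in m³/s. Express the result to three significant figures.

Rearranging: Q = [h_f·C^1.852·D^4.8704 / (10.67·L)]^(1/1.852)
Q = [3.25·120^1.852·0.322^4.8704 / (10.67·311)]^0.540 = 0.1446 m³/s

Q ≈ 0.145 m³/s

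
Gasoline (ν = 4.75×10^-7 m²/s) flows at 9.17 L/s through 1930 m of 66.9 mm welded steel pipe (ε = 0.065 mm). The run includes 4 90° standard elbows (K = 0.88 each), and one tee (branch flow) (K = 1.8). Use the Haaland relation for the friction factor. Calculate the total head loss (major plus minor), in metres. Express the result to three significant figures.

V = 4Q/(πD²) = 2.609 m/s; V²/2g = 0.3469 m
Re = 3.67×10^5, ε/D = 9.72×10^-4 → f = 0.02025 (Haaland)
Major: h_f = f(L/D)·V²/2g = 0.02025·28849·0.3469 = 202.7 m
Minor: ΣK = 5.32; h_m = ΣK·V²/2g = 1.845 m
Total H_L = 202.7 + 1.845 = 204.5 m

H_L ≈ 205 m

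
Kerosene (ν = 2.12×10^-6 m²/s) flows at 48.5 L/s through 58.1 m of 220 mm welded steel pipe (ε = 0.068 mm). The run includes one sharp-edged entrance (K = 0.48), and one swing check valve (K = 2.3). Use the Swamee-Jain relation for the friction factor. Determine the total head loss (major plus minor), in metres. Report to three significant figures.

H_L ≈ 0.642 m

V = 4Q/(πD²) = 1.276 m/s; V²/2g = 0.08297 m
Re = 1.32×10^5, ε/D = 3.09×10^-4 → f = 0.01878 (Swamee-Jain)
Major: h_f = f(L/D)·V²/2g = 0.01878·264.1·0.08297 = 0.4115 m
Minor: ΣK = 2.78; h_m = ΣK·V²/2g = 0.2307 m
Total H_L = 0.4115 + 0.2307 = 0.6421 m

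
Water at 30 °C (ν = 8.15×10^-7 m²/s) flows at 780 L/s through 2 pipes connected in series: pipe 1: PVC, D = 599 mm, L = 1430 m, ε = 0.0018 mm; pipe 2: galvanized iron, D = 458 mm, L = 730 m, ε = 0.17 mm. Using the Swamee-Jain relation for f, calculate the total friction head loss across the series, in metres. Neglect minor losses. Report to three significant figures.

Pipe 1: V = 2.768 m/s, Re = 2.03×10^6, ε/D = 3.01×10^-6, f = 0.01045, h_1 = f(L/D)V²/2g = 9.745 m
Pipe 2: V = 4.734 m/s, Re = 2.66×10^6, ε/D = 3.71×10^-4, f = 0.01595, h_2 = f(L/D)V²/2g = 29.04 m
Series → Q common, losses add: H = Σh = 38.78 m

H ≈ 38.8 m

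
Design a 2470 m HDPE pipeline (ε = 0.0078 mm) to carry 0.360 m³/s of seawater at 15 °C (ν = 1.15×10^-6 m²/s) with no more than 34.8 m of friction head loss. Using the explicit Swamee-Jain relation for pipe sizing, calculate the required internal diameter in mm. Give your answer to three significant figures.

Swamee-Jain (Type III): D = 0.66·[ε^1.25·(LQ²/(gh_f))^4.75 + ν·Q^9.4·(L/(gh_f))^5.2]^0.04
LQ²/(gh_f) = 0.9377; L/(gh_f) = 7.235
Term 1 = ε^1.25·(…)^4.75 = 3.04×10^-7; Term 2 = ν·Q^9.4·(…)^5.2 = 2.29×10^-6
D = 0.66·(3.04×10^-7 + 2.29×10^-6)^0.04 = 0.3945 m = 395 mm
Check: V = 2.94 m/s, Re = 1.01×10^6, f = 0.01206, h_f = 33.4 m ≈ 34.8 m ✓

D ≈ 395 mm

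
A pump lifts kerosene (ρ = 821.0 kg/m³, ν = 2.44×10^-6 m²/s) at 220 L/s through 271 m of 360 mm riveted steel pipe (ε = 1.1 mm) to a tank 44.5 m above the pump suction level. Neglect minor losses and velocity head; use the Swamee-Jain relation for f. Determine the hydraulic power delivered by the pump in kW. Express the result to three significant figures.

V = 4Q/(πD²) = 2.161 m/s; Re = 3.19×10^5; ε/D = 0.00306; f = 0.02686
h_f = f(L/D)V²/2g = 4.815 m
Total head H = z + h_f = 44.5 + 4.815 = 49.31 m
P_hyd = ρgQH = 821.0·9.81·0.220·49.31 = 87.38 kW

P_hyd ≈ 87.4 kW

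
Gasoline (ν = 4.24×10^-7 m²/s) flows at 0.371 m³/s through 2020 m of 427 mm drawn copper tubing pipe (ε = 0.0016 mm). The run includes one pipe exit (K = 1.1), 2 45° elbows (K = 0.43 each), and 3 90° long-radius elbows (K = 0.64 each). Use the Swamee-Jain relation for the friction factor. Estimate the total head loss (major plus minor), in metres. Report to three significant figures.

V = 4Q/(πD²) = 2.591 m/s; V²/2g = 0.3421 m
Re = 2.61×10^6, ε/D = 3.75×10^-6 → f = 0.01011 (Swamee-Jain)
Major: h_f = f(L/D)·V²/2g = 0.01011·4731·0.3421 = 16.36 m
Minor: ΣK = 3.88; h_m = ΣK·V²/2g = 1.327 m
Total H_L = 16.36 + 1.327 = 17.69 m

H_L ≈ 17.7 m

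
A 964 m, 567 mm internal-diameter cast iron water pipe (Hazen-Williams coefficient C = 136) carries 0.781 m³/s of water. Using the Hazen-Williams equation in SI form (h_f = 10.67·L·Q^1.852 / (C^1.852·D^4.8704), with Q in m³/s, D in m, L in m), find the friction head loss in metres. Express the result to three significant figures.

h_f = 10.67·964·0.781^1.852 / (136^1.852·0.567^4.8704) = 11.54 m

h_f ≈ 11.5 m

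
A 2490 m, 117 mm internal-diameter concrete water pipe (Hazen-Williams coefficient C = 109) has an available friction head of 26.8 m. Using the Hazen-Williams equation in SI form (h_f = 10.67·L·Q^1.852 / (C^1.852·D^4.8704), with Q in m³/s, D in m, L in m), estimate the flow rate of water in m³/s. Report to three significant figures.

Rearranging: Q = [h_f·C^1.852·D^4.8704 / (10.67·L)]^(1/1.852)
Q = [26.8·109^1.852·0.117^4.8704 / (10.67·2490)]^0.540 = 0.009313 m³/s

Q ≈ 0.00931 m³/s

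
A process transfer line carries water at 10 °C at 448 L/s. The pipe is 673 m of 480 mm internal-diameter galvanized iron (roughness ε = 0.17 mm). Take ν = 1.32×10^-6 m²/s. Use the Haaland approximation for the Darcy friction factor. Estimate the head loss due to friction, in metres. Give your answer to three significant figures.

h_f ≈ 7.07 m

V = 4Q/(πD²) = 4·0.448/(π·0.480²) = 2.476 m/s
Re = VD/ν = 2.476·0.480/1.32×10^-6 = 9.00×10^5 → turbulent
ε/D = 0.17/480 = 3.54×10^-4
Haaland: f = 0.01613
h_f = f(L/D)V²/(2g) = 0.01613·(673/0.480)·2.476²/(2·9.81) = 7.066 m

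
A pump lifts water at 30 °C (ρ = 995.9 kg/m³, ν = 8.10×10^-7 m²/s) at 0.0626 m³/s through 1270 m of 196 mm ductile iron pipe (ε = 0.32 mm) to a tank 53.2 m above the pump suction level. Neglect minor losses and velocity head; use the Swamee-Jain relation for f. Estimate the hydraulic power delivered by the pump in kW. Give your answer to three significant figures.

P_hyd ≈ 52.3 kW

V = 4Q/(πD²) = 2.075 m/s; Re = 5.02×10^5; ε/D = 0.00163; f = 0.02274
h_f = f(L/D)V²/2g = 32.33 m
Total head H = z + h_f = 53.2 + 32.33 = 85.53 m
P_hyd = ρgQH = 995.9·9.81·0.0626·85.53 = 52.31 kW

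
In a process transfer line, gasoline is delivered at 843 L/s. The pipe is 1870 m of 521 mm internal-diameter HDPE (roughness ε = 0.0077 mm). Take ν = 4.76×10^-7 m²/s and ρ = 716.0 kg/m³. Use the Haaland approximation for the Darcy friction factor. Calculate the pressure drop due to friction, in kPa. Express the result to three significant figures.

Δp ≈ 199 kPa

V = 4Q/(πD²) = 4·0.843/(π·0.521²) = 3.954 m/s
Re = VD/ν = 3.954·0.521/4.76×10^-7 = 4.33×10^6 → turbulent
ε/D = 0.0077/521 = 1.48×10^-5
Haaland: f = 0.009902
h_f = f(L/D)V²/(2g) = 0.009902·(1870/0.521)·3.954²/(2·9.81) = 28.32 m
Δp = ρg·h_f = 716.0·9.81·28.32 = 198.9 kPa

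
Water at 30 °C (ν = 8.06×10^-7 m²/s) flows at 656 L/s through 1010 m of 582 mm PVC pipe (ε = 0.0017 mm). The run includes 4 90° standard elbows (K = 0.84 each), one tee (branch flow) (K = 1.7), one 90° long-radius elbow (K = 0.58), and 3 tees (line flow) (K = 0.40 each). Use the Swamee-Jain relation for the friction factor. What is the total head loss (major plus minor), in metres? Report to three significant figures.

V = 4Q/(πD²) = 2.466 m/s; V²/2g = 0.3099 m
Re = 1.78×10^6, ε/D = 2.92×10^-6 → f = 0.01066 (Swamee-Jain)
Major: h_f = f(L/D)·V²/2g = 0.01066·1735·0.3099 = 5.735 m
Minor: ΣK = 6.84; h_m = ΣK·V²/2g = 2.120 m
Total H_L = 5.735 + 2.120 = 7.855 m

H_L ≈ 7.85 m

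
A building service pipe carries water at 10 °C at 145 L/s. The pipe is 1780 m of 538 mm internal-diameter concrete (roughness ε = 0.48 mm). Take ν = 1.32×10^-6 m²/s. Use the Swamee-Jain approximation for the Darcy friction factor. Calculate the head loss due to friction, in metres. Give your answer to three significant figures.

h_f ≈ 1.40 m

V = 4Q/(πD²) = 4·0.145/(π·0.538²) = 0.6378 m/s
Re = VD/ν = 0.6378·0.538/1.32×10^-6 = 2.60×10^5 → turbulent
ε/D = 0.48/538 = 8.92×10^-4
Swamee-Jain: f = 0.02044
h_f = f(L/D)V²/(2g) = 0.02044·(1780/0.538)·0.6378²/(2·9.81) = 1.402 m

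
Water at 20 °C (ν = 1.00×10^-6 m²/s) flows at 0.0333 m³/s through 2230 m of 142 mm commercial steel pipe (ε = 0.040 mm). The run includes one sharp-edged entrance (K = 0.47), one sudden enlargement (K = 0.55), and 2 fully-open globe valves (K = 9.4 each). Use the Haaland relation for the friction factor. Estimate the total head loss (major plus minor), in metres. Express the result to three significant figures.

V = 4Q/(πD²) = 2.103 m/s; V²/2g = 0.2253 m
Re = 2.99×10^5, ε/D = 2.82×10^-4 → f = 0.01668 (Haaland)
Major: h_f = f(L/D)·V²/2g = 0.01668·15704·0.2253 = 59.03 m
Minor: ΣK = 19.8; h_m = ΣK·V²/2g = 4.466 m
Total H_L = 59.03 + 4.466 = 63.50 m

H_L ≈ 63.5 m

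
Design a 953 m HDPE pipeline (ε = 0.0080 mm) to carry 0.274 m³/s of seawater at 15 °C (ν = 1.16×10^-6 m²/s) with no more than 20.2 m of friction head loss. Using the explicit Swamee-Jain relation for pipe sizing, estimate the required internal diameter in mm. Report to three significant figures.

Swamee-Jain (Type III): D = 0.66·[ε^1.25·(LQ²/(gh_f))^4.75 + ν·Q^9.4·(L/(gh_f))^5.2]^0.04
LQ²/(gh_f) = 0.3611; L/(gh_f) = 4.809
Term 1 = ε^1.25·(…)^4.75 = 3.37×10^-9; Term 2 = ν·Q^9.4·(…)^5.2 = 2.12×10^-8
D = 0.66·(3.37×10^-9 + 2.12×10^-8)^0.04 = 0.3275 m = 327 mm
Check: V = 3.25 m/s, Re = 9.18×10^5, f = 0.01232, h_f = 19.3 m ≈ 20.2 m ✓

D ≈ 327 mm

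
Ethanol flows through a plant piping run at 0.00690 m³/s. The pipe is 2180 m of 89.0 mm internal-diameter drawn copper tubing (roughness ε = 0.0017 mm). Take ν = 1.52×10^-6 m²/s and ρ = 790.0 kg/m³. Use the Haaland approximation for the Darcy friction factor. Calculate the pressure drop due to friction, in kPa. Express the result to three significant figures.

V = 4Q/(πD²) = 4·0.00690/(π·0.0890²) = 1.109 m/s
Re = VD/ν = 1.109·0.0890/1.52×10^-6 = 6.49×10^4 → turbulent
ε/D = 0.0017/89.0 = 1.91×10^-5
Haaland: f = 0.01960
h_f = f(L/D)V²/(2g) = 0.01960·(2180/0.0890)·1.109²/(2·9.81) = 30.10 m
Δp = ρg·h_f = 790.0·9.81·30.10 = 233.3 kPa

Δp ≈ 233 kPa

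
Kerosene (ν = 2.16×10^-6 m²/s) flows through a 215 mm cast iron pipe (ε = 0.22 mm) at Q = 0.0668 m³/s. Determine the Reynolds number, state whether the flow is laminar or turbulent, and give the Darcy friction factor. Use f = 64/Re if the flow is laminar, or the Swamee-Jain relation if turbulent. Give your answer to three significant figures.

Re ≈ 1.83×10^5; turbulent; f ≈ 0.0214

V = 4Q/(πD²) = 1.840 m/s
Re = VD/ν = 1.840·0.215/2.16×10^-6 = 1.83×10^5
Re > 4000 → turbulent; ε/D = 0.00102
Swamee-Jain: f = 0.02140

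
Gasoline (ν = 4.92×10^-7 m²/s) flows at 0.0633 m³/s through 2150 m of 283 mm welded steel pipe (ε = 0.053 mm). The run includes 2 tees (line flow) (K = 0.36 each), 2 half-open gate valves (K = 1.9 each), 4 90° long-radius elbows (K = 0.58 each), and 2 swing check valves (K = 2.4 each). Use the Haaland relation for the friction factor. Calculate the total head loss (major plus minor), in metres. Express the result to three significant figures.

H_L ≈ 6.48 m

V = 4Q/(πD²) = 1.006 m/s; V²/2g = 0.05162 m
Re = 5.79×10^5, ε/D = 1.87×10^-4 → f = 0.01499 (Haaland)
Major: h_f = f(L/D)·V²/2g = 0.01499·7597·0.05162 = 5.877 m
Minor: ΣK = 11.6; h_m = ΣK·V²/2g = 0.6008 m
Total H_L = 5.877 + 0.6008 = 6.478 m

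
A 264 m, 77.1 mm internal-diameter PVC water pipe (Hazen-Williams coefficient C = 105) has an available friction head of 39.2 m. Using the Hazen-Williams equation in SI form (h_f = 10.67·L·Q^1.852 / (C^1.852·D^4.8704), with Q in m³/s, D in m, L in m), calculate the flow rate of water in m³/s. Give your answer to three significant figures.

Rearranging: Q = [h_f·C^1.852·D^4.8704 / (10.67·L)]^(1/1.852)
Q = [39.2·105^1.852·0.0771^4.8704 / (10.67·264)]^0.540 = 0.01236 m³/s

Q ≈ 0.0124 m³/s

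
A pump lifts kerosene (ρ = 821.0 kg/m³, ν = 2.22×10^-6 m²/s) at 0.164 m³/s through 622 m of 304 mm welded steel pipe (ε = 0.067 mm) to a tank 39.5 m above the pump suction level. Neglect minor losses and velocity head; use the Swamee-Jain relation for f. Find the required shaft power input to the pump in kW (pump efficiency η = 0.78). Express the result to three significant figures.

P_shaft ≈ 81.7 kW

V = 4Q/(πD²) = 2.259 m/s; Re = 3.09×10^5; ε/D = 2.20×10^-4; f = 0.01642
h_f = f(L/D)V²/2g = 8.741 m
Total head H = z + h_f = 39.5 + 8.741 = 48.24 m
P_hyd = ρgQH = 821.0·9.81·0.164·48.24 = 63.72 kW
P_shaft = P_hyd/η = 63.72/0.78 = 81.69 kW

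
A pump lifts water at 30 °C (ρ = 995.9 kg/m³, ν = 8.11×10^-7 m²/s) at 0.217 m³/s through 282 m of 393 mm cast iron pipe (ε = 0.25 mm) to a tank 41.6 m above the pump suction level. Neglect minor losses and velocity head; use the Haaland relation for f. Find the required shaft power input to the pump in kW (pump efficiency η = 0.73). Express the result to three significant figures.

P_shaft ≈ 127 kW

V = 4Q/(πD²) = 1.789 m/s; Re = 8.67×10^5; ε/D = 6.36×10^-4; f = 0.01810
h_f = f(L/D)V²/2g = 2.118 m
Total head H = z + h_f = 41.6 + 2.118 = 43.72 m
P_hyd = ρgQH = 995.9·9.81·0.217·43.72 = 92.68 kW
P_shaft = P_hyd/η = 92.68/0.73 = 127.0 kW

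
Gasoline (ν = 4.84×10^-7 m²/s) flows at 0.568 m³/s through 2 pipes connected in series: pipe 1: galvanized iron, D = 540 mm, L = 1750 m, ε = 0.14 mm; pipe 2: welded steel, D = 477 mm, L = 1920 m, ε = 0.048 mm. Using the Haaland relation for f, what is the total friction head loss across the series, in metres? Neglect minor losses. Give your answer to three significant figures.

H ≈ 40.9 m

Pipe 1: V = 2.480 m/s, Re = 2.77×10^6, ε/D = 2.59×10^-4, f = 0.01478, h_1 = f(L/D)V²/2g = 15.02 m
Pipe 2: V = 3.178 m/s, Re = 3.13×10^6, ε/D = 1.01×10^-4, f = 0.01250, h_2 = f(L/D)V²/2g = 25.92 m
Series → Q common, losses add: H = Σh = 40.94 m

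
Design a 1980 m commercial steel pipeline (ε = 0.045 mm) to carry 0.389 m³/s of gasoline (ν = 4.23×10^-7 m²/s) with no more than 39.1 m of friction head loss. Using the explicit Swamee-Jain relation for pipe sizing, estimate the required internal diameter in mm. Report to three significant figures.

D ≈ 385 mm

Swamee-Jain (Type III): D = 0.66·[ε^1.25·(LQ²/(gh_f))^4.75 + ν·Q^9.4·(L/(gh_f))^5.2]^0.04
LQ²/(gh_f) = 0.7811; L/(gh_f) = 5.162
Term 1 = ε^1.25·(…)^4.75 = 1.14×10^-6; Term 2 = ν·Q^9.4·(…)^5.2 = 3.01×10^-7
D = 0.66·(1.14×10^-6 + 3.01×10^-7)^0.04 = 0.3854 m = 385 mm
Check: V = 3.33 m/s, Re = 3.04×10^6, f = 0.01292, h_f = 37.6 m ≈ 39.1 m ✓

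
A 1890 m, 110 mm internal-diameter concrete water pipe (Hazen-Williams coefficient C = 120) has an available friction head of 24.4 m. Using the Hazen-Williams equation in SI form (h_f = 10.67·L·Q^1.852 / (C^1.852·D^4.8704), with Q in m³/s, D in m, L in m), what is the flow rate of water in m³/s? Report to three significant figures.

Q ≈ 0.00962 m³/s

Rearranging: Q = [h_f·C^1.852·D^4.8704 / (10.67·L)]^(1/1.852)
Q = [24.4·120^1.852·0.110^4.8704 / (10.67·1890)]^0.540 = 0.009617 m³/s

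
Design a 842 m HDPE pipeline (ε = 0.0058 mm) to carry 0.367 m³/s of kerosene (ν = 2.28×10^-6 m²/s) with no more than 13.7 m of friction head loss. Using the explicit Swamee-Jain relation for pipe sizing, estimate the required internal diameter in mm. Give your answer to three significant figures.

Swamee-Jain (Type III): D = 0.66·[ε^1.25·(LQ²/(gh_f))^4.75 + ν·Q^9.4·(L/(gh_f))^5.2]^0.04
LQ²/(gh_f) = 0.8438; L/(gh_f) = 6.265
Term 1 = ε^1.25·(…)^4.75 = 1.27×10^-7; Term 2 = ν·Q^9.4·(…)^5.2 = 2.57×10^-6
D = 0.66·(1.27×10^-7 + 2.57×10^-6)^0.04 = 0.3952 m = 395 mm
Check: V = 2.99 m/s, Re = 5.19×10^5, f = 0.01324, h_f = 12.9 m ≈ 13.7 m ✓

D ≈ 395 mm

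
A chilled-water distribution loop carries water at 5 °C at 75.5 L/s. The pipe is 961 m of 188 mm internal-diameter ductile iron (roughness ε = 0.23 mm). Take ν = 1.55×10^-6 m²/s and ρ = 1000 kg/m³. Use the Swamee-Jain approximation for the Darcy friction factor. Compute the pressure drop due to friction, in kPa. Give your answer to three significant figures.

Δp ≈ 407 kPa

V = 4Q/(πD²) = 4·0.0755/(π·0.188²) = 2.720 m/s
Re = VD/ν = 2.720·0.188/1.55×10^-6 = 3.30×10^5 → turbulent
ε/D = 0.23/188 = 0.00122
Swamee-Jain: f = 0.02155
h_f = f(L/D)V²/(2g) = 0.02155·(961/0.188)·2.720²/(2·9.81) = 41.53 m
Δp = ρg·h_f = 1000·9.81·41.53 = 407.4 kPa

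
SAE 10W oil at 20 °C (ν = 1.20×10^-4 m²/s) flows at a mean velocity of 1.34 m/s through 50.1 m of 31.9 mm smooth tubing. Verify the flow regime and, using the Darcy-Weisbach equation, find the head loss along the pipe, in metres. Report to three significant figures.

Re = VD/ν = 1.34·0.03190/1.20×10^-4 = 356 → laminar (Re < 2300)
f = 64/Re = 0.1797
h_f = f(L/D)V²/(2g) = 0.1797·(50.1/0.03190)·1.34²/(2·9.81) = 25.82 m

h_f ≈ 25.8 m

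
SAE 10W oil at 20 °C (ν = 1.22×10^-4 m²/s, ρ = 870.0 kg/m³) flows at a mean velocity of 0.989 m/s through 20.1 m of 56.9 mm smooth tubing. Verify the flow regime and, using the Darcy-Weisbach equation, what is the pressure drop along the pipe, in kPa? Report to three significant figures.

Re = VD/ν = 0.989·0.05690/1.22×10^-4 = 461 → laminar (Re < 2300)
f = 64/Re = 0.1387
h_f = f(L/D)V²/(2g) = 0.1387·(20.1/0.05690)·0.989²/(2·9.81) = 2.443 m
Δp = ρg·h_f = 870.0·9.81·2.443 = 20.85 kPa

Δp ≈ 20.9 kPa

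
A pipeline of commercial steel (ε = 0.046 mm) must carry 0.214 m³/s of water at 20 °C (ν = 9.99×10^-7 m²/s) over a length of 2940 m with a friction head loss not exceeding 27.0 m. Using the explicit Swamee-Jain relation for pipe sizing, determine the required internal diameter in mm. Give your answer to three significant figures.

D ≈ 361 mm

Swamee-Jain (Type III): D = 0.66·[ε^1.25·(LQ²/(gh_f))^4.75 + ν·Q^9.4·(L/(gh_f))^5.2]^0.04
LQ²/(gh_f) = 0.5083; L/(gh_f) = 11.10
Term 1 = ε^1.25·(…)^4.75 = 1.52×10^-7; Term 2 = ν·Q^9.4·(…)^5.2 = 1.38×10^-7
D = 0.66·(1.52×10^-7 + 1.38×10^-7)^0.04 = 0.3615 m = 361 mm
Check: V = 2.09 m/s, Re = 7.55×10^5, f = 0.01421, h_f = 25.6 m ≈ 27.0 m ✓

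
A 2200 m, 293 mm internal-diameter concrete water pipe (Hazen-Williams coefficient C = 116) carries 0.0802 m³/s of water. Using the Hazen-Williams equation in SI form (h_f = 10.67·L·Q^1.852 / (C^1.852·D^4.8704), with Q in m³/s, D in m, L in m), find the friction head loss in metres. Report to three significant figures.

h_f ≈ 13.0 m

h_f = 10.67·2200·0.0802^1.852 / (116^1.852·0.293^4.8704) = 13.01 m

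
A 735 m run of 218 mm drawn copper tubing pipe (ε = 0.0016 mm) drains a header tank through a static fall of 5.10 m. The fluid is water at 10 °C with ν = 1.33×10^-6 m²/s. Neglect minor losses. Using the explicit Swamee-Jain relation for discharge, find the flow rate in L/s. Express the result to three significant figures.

Q ≈ 52.0 L/s

Swamee-Jain (Type II): Q = -0.965·√(gD⁵h_f/L)·ln[ε/(3.7D) + √(3.17ν²L/(gD³h_f))]
√(gD⁵h_f/L) = √(9.81·0.218⁵·5.10/735) = 0.005789
ε/(3.7D) = 1.98×10^-6; √(3.17ν²L/(gD³h_f)) = 8.92×10^-5
Q = -0.965·0.005789·ln(9.115×10^-5) = 0.05197 m³/s
Check: V = 1.39 m/s, Re = 2.28×10^5, f = 0.01521, h_f = 5.07 m ≈ 5.10 m ✓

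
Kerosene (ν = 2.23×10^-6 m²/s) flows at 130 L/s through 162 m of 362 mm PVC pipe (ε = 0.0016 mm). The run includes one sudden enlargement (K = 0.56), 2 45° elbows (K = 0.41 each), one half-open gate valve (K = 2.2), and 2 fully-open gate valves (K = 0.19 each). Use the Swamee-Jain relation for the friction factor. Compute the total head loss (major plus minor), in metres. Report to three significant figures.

V = 4Q/(πD²) = 1.263 m/s; V²/2g = 0.08132 m
Re = 2.05×10^5, ε/D = 4.42×10^-6 → f = 0.01550 (Swamee-Jain)
Major: h_f = f(L/D)·V²/2g = 0.01550·447.5·0.08132 = 0.5640 m
Minor: ΣK = 3.96; h_m = ΣK·V²/2g = 0.3220 m
Total H_L = 0.5640 + 0.3220 = 0.8860 m

H_L ≈ 0.886 m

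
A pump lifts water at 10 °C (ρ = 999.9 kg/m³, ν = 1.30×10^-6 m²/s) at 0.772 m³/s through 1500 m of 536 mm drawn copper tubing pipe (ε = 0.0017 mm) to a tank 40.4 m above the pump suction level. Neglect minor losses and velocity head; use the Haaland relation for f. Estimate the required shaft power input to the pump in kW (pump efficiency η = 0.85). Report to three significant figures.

P_shaft ≈ 524 kW

V = 4Q/(πD²) = 3.421 m/s; Re = 1.41×10^6; ε/D = 3.17×10^-6; f = 0.01101
h_f = f(L/D)V²/2g = 18.38 m
Total head H = z + h_f = 40.4 + 18.38 = 58.78 m
P_hyd = ρgQH = 999.9·9.81·0.772·58.78 = 445.1 kW
P_shaft = P_hyd/η = 445.1/0.85 = 523.7 kW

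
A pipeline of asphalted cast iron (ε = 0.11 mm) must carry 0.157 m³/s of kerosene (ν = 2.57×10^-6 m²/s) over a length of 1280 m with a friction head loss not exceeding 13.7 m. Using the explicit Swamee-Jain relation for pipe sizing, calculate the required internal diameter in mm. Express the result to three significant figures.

D ≈ 325 mm

Swamee-Jain (Type III): D = 0.66·[ε^1.25·(LQ²/(gh_f))^4.75 + ν·Q^9.4·(L/(gh_f))^5.2]^0.04
LQ²/(gh_f) = 0.2348; L/(gh_f) = 9.524
Term 1 = ε^1.25·(…)^4.75 = 1.15×10^-8; Term 2 = ν·Q^9.4·(…)^5.2 = 8.73×10^-9
D = 0.66·(1.15×10^-8 + 8.73×10^-9)^0.04 = 0.3250 m = 325 mm
Check: V = 1.89 m/s, Re = 2.39×10^5, f = 0.01769, h_f = 12.7 m ≈ 13.7 m ✓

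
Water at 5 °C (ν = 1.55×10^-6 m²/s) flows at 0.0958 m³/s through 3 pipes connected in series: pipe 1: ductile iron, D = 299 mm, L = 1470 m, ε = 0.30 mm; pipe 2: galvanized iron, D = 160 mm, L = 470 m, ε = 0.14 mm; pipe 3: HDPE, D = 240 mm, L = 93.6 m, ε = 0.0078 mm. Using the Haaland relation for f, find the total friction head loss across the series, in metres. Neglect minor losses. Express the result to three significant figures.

H ≈ 77.6 m

Pipe 1: V = 1.364 m/s, Re = 2.63×10^5, ε/D = 0.00100, f = 0.02065, h_1 = f(L/D)V²/2g = 9.632 m
Pipe 2: V = 4.765 m/s, Re = 4.92×10^5, ε/D = 8.75×10^-4, f = 0.01963, h_2 = f(L/D)V²/2g = 66.73 m
Pipe 3: V = 2.118 m/s, Re = 3.28×10^5, ε/D = 3.25×10^-5, f = 0.01440, h_3 = f(L/D)V²/2g = 1.284 m
Series → Q common, losses add: H = Σh = 77.65 m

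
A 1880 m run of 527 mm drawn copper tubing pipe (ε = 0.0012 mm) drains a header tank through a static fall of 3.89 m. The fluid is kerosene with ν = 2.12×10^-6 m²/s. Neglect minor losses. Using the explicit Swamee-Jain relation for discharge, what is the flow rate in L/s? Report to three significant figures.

Swamee-Jain (Type II): Q = -0.965·√(gD⁵h_f/L)·ln[ε/(3.7D) + √(3.17ν²L/(gD³h_f))]
√(gD⁵h_f/L) = √(9.81·0.527⁵·3.89/1880) = 0.02872
ε/(3.7D) = 6.15×10^-7; √(3.17ν²L/(gD³h_f)) = 6.92×10^-5
Q = -0.965·0.02872·ln(6.987×10^-5) = 0.2652 m³/s
Check: V = 1.22 m/s, Re = 3.02×10^5, f = 0.01438, h_f = 3.87 m ≈ 3.89 m ✓

Q ≈ 265 L/s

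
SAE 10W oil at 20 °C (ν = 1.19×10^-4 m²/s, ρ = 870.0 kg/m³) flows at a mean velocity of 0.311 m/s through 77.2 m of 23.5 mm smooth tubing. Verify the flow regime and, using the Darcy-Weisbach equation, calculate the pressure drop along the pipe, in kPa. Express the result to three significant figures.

Δp ≈ 144 kPa

Re = VD/ν = 0.311·0.02350/1.19×10^-4 = 61.4 → laminar (Re < 2300)
f = 64/Re = 1.042
h_f = f(L/D)V²/(2g) = 1.042·(77.2/0.02350)·0.311²/(2·9.81) = 16.88 m
Δp = ρg·h_f = 870.0·9.81·16.88 = 144.0 kPa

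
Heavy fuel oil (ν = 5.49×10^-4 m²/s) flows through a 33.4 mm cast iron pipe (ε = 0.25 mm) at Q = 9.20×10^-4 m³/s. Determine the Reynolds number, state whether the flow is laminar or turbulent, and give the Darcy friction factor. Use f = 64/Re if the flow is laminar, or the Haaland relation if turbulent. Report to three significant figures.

V = 4Q/(πD²) = 1.050 m/s
Re = VD/ν = 1.050·0.0334/5.49×10^-4 = 63.9
Re < 2300 → laminar → f = 64/Re = 1.002

Re ≈ 63.9; laminar; f = 64/Re ≈ 1.00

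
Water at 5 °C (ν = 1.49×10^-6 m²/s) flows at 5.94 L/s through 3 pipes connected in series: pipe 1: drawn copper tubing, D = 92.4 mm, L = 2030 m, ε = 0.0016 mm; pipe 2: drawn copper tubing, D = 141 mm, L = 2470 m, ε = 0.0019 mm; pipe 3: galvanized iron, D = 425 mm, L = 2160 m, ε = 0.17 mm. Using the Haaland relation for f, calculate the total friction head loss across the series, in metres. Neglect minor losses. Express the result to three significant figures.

Pipe 1: V = 0.8858 m/s, Re = 5.49×10^4, ε/D = 1.73×10^-5, f = 0.02033, h_1 = f(L/D)V²/2g = 17.86 m
Pipe 2: V = 0.3804 m/s, Re = 3.60×10^4, ε/D = 1.35×10^-5, f = 0.02236, h_2 = f(L/D)V²/2g = 2.889 m
Pipe 3: V = 0.04187 m/s, Re = 1.19×10^4, ε/D = 4.00×10^-4, f = 0.02996, h_3 = f(L/D)V²/2g = 0.01361 m
Series → Q common, losses add: H = Σh = 20.76 m

H ≈ 20.8 m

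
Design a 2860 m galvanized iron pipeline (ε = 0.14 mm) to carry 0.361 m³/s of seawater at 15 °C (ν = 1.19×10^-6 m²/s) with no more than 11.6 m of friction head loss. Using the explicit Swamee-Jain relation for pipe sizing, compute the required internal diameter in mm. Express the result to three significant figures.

Swamee-Jain (Type III): D = 0.66·[ε^1.25·(LQ²/(gh_f))^4.75 + ν·Q^9.4·(L/(gh_f))^5.2]^0.04
LQ²/(gh_f) = 3.275; L/(gh_f) = 25.13
Term 1 = ε^1.25·(…)^4.75 = 0.00427; Term 2 = ν·Q^9.4·(…)^5.2 = 0.00158
D = 0.66·(0.00427 + 0.00158)^0.04 = 0.5373 m = 537 mm
Check: V = 1.59 m/s, Re = 7.19×10^5, f = 0.01566, h_f = 10.8 m ≈ 11.6 m ✓

D ≈ 537 mm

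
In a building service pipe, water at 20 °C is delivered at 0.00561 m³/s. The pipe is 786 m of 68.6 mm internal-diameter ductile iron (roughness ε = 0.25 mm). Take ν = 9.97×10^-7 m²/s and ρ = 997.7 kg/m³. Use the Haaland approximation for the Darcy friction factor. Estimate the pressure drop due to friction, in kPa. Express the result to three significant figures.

V = 4Q/(πD²) = 4·0.00561/(π·0.0686²) = 1.518 m/s
Re = VD/ν = 1.518·0.0686/9.97×10^-7 = 1.04×10^5 → turbulent
ε/D = 0.25/68.6 = 0.00364
Haaland: f = 0.02871
h_f = f(L/D)V²/(2g) = 0.02871·(786/0.0686)·1.518²/(2·9.81) = 38.62 m
Δp = ρg·h_f = 997.7·9.81·38.62 = 378.0 kPa

Δp ≈ 378 kPa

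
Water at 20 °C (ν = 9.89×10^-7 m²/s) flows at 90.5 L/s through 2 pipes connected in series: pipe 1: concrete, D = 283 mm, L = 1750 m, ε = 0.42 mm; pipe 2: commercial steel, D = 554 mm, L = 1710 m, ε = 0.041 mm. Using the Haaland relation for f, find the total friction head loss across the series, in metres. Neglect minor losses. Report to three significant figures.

H ≈ 14.8 m

Pipe 1: V = 1.439 m/s, Re = 4.12×10^5, ε/D = 0.00148, f = 0.02219, h_1 = f(L/D)V²/2g = 14.48 m
Pipe 2: V = 0.3754 m/s, Re = 2.10×10^5, ε/D = 7.40×10^-5, f = 0.01587, h_2 = f(L/D)V²/2g = 0.3519 m
Series → Q common, losses add: H = Σh = 14.83 m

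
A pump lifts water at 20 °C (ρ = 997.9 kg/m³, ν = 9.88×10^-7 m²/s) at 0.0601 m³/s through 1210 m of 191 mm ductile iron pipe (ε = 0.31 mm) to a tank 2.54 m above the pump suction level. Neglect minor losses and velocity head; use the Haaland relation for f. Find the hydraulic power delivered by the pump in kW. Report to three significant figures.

V = 4Q/(πD²) = 2.098 m/s; Re = 4.06×10^5; ε/D = 0.00162; f = 0.02267
h_f = f(L/D)V²/2g = 32.21 m
Total head H = z + h_f = 2.54 + 32.21 = 34.75 m
P_hyd = ρgQH = 997.9·9.81·0.0601·34.75 = 20.45 kW

P_hyd ≈ 20.4 kW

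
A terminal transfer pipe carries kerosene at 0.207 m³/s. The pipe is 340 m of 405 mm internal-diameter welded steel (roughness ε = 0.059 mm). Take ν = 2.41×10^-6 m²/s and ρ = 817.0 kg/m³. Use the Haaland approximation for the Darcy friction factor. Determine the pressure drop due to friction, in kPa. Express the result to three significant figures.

Δp ≈ 14.0 kPa

V = 4Q/(πD²) = 4·0.207/(π·0.405²) = 1.607 m/s
Re = VD/ν = 1.607·0.405/2.41×10^-6 = 2.70×10^5 → turbulent
ε/D = 0.059/405 = 1.46×10^-4
Haaland: f = 0.01583
h_f = f(L/D)V²/(2g) = 0.01583·(340/0.405)·1.607²/(2·9.81) = 1.749 m
Δp = ρg·h_f = 817.0·9.81·1.749 = 14.02 kPa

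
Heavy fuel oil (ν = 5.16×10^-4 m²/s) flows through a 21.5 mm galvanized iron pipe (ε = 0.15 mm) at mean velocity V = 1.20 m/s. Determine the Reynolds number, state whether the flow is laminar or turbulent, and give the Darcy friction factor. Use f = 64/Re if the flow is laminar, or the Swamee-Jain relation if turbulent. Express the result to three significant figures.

Re = VD/ν = 1.200·0.0215/5.16×10^-4 = 50.0
Re < 2300 → laminar → f = 64/Re = 1.280

Re ≈ 50.0; laminar; f = 64/Re ≈ 1.28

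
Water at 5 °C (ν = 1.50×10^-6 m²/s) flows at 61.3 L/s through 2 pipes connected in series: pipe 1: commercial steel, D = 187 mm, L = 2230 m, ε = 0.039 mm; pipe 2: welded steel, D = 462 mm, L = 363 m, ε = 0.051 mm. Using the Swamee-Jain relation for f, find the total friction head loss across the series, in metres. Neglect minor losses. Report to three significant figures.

Pipe 1: V = 2.232 m/s, Re = 2.78×10^5, ε/D = 2.09×10^-4, f = 0.01652, h_1 = f(L/D)V²/2g = 50.01 m
Pipe 2: V = 0.3657 m/s, Re = 1.13×10^5, ε/D = 1.10×10^-4, f = 0.01812, h_2 = f(L/D)V²/2g = 0.09702 m
Series → Q common, losses add: H = Σh = 50.10 m

H ≈ 50.1 m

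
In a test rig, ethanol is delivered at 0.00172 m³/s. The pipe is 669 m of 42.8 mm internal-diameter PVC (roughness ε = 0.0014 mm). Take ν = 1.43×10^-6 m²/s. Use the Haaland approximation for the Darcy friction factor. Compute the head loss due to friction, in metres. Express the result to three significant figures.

h_f ≈ 25.5 m

V = 4Q/(πD²) = 4·0.00172/(π·0.0428²) = 1.196 m/s
Re = VD/ν = 1.196·0.0428/1.43×10^-6 = 3.58×10^4 → turbulent
ε/D = 0.0014/42.8 = 3.27×10^-5
Haaland: f = 0.02243
h_f = f(L/D)V²/(2g) = 0.02243·(669/0.0428)·1.196²/(2·9.81) = 25.54 m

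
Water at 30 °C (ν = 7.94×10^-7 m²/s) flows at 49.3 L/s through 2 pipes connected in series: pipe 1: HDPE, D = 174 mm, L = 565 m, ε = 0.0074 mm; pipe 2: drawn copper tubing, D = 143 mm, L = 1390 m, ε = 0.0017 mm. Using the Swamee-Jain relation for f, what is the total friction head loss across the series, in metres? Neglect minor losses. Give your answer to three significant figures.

H ≈ 70.9 m

Pipe 1: V = 2.073 m/s, Re = 4.54×10^5, ε/D = 4.25×10^-5, f = 0.01393, h_1 = f(L/D)V²/2g = 9.908 m
Pipe 2: V = 3.070 m/s, Re = 5.53×10^5, ε/D = 1.19×10^-5, f = 0.01306, h_2 = f(L/D)V²/2g = 60.97 m
Series → Q common, losses add: H = Σh = 70.88 m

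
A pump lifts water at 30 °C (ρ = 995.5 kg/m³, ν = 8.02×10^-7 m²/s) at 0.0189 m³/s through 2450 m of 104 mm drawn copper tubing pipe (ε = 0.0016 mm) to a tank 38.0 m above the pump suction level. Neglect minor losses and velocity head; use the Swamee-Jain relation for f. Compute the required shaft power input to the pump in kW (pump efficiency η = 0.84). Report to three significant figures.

V = 4Q/(πD²) = 2.225 m/s; Re = 2.89×10^5; ε/D = 1.54×10^-5; f = 0.01466
h_f = f(L/D)V²/2g = 87.11 m
Total head H = z + h_f = 38.0 + 87.11 = 125.1 m
P_hyd = ρgQH = 995.5·9.81·0.0189·125.1 = 23.09 kW
P_shaft = P_hyd/η = 23.09/0.84 = 27.49 kW

P_shaft ≈ 27.5 kW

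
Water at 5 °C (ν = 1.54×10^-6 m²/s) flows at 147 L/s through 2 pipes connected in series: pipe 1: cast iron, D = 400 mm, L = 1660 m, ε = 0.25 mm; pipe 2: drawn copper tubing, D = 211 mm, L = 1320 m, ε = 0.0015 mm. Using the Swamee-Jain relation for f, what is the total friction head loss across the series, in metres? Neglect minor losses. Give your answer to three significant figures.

H ≈ 78.1 m

Pipe 1: V = 1.170 m/s, Re = 3.04×10^5, ε/D = 6.25×10^-4, f = 0.01900, h_1 = f(L/D)V²/2g = 5.499 m
Pipe 2: V = 4.204 m/s, Re = 5.76×10^5, ε/D = 7.11×10^-6, f = 0.01289, h_2 = f(L/D)V²/2g = 72.64 m
Series → Q common, losses add: H = Σh = 78.14 m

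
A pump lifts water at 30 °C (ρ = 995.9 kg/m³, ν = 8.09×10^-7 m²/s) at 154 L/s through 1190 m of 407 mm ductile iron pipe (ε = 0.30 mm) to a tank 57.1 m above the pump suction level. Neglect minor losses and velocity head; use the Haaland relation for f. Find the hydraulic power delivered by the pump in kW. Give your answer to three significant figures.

V = 4Q/(πD²) = 1.184 m/s; Re = 5.96×10^5; ε/D = 7.37×10^-4; f = 0.01884
h_f = f(L/D)V²/2g = 3.934 m
Total head H = z + h_f = 57.1 + 3.934 = 61.03 m
P_hyd = ρgQH = 995.9·9.81·0.154·61.03 = 91.83 kW

P_hyd ≈ 91.8 kW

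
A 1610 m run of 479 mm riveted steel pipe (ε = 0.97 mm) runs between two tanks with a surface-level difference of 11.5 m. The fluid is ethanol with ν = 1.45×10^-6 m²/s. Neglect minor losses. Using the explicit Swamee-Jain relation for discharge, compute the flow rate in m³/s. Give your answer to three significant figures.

Q ≈ 0.303 m³/s

Swamee-Jain (Type II): Q = -0.965·√(gD⁵h_f/L)·ln[ε/(3.7D) + √(3.17ν²L/(gD³h_f))]
√(gD⁵h_f/L) = √(9.81·0.479⁵·11.5/1610) = 0.04203
ε/(3.7D) = 5.47×10^-4; √(3.17ν²L/(gD³h_f)) = 2.94×10^-5
Q = -0.965·0.04203·ln(5.767×10^-4) = 0.3025 m³/s
Check: V = 1.68 m/s, Re = 5.55×10^5, f = 0.02393, h_f = 11.6 m ≈ 11.5 m ✓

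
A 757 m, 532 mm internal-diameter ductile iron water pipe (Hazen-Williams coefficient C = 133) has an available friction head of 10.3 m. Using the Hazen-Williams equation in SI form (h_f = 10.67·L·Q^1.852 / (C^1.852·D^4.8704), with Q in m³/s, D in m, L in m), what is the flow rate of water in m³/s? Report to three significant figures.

Q ≈ 0.692 m³/s

Rearranging: Q = [h_f·C^1.852·D^4.8704 / (10.67·L)]^(1/1.852)
Q = [10.3·133^1.852·0.532^4.8704 / (10.67·757)]^0.540 = 0.6921 m³/s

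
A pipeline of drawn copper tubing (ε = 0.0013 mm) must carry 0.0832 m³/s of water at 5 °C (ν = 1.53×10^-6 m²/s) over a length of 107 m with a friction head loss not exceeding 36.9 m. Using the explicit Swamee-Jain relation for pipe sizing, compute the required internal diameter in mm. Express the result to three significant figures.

D ≈ 118 mm

Swamee-Jain (Type III): D = 0.66·[ε^1.25·(LQ²/(gh_f))^4.75 + ν·Q^9.4·(L/(gh_f))^5.2]^0.04
LQ²/(gh_f) = 0.002046; L/(gh_f) = 0.2956
Term 1 = ε^1.25·(…)^4.75 = 7.40×10^-21; Term 2 = ν·Q^9.4·(…)^5.2 = 1.91×10^-19
D = 0.66·(7.40×10^-21 + 1.91×10^-19)^0.04 = 0.1179 m = 118 mm
Check: V = 7.62 m/s, Re = 5.87×10^5, f = 0.01292, h_f = 34.7 m ≈ 36.9 m ✓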